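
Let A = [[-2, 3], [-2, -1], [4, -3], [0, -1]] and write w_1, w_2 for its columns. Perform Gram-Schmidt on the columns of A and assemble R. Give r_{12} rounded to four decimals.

r_{12} = -3.2660

w_1 = (-2, -2, 4, 0); ‖w_1‖ = 4.8990, so e_1 = (-0.4082, -0.4082, 0.8165, 0.0000).
r_{12} = e_1·w_2 = -3.2660.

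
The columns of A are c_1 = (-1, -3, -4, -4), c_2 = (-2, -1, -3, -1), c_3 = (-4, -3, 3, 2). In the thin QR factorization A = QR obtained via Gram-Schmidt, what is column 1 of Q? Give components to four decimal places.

e_1 = (-0.1543, -0.4629, -0.6172, -0.6172)

c_1 = (-1, -3, -4, -4); ‖c_1‖ = 6.4807, so e_1 = (-0.1543, -0.4629, -0.6172, -0.6172).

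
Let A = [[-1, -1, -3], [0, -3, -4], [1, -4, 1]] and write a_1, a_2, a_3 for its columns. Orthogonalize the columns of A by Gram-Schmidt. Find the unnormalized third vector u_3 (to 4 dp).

a_1 = (-1, 0, 1); ‖a_1‖ = 1.4142, so e_1 = (-0.7071, 0.0000, 0.7071).
e_1·a_2 = (-0.7071)·(-1) + 0.0000·(-3) + 0.7071·(-4) = -2.1213.
u_2 = a_2 + 2.1213·e_1 = (-2.5000, -3.0000, -2.5000).
‖u_2‖ = 4.6368, so e_2 = (-0.5392, -0.6470, -0.5392).
e_1·a_3 = (-0.7071)·(-3) + 0.0000·(-4) + 0.7071·1 = 2.8284; e_2·a_3 = (-0.5392)·(-3) + (-0.6470)·(-4) + (-0.5392)·1 = 3.6663.
u_3 = a_3 − 2.8284·e_1 − 3.6663·e_2 = (0.9767, -1.6279, 0.9767).

u_3 = (0.9767, -1.6279, 0.9767)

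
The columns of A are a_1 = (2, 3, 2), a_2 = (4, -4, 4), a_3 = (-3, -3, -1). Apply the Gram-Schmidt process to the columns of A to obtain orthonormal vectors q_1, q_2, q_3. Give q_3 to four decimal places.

a_1 = (2, 3, 2); ‖a_1‖ = 4.1231, so q_1 = (0.4851, 0.7276, 0.4851).
q_1·a_2 = 0.4851·4 + 0.7276·(-4) + 0.4851·4 = 0.9701.
u_2 = a_2 − 0.9701·q_1 = (3.5294, -4.7059, 3.5294).
‖u_2‖ = 6.8599, so q_2 = (0.5145, -0.6860, 0.5145).
q_1·a_3 = 0.4851·(-3) + 0.7276·(-3) + 0.4851·(-1) = -4.1231; q_2·a_3 = 0.5145·(-3) + (-0.6860)·(-3) + 0.5145·(-1) = 0.0000.
u_3 = a_3 + 4.1231·q_1 − 0.0000·q_2 = (-1.0000, 0.0000, 1.0000).
‖u_3‖ = 1.4142, so q_3 = (-0.7071, 0.0000, 0.7071).

q_3 = (-0.7071, 0.0000, 0.7071)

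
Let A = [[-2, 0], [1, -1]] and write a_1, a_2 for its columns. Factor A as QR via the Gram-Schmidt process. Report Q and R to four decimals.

a_1 = (-2, 1); ‖a_1‖ = 2.2361, so q_1 = (-0.8944, 0.4472).
q_1·a_2 = (-0.8944)·0 + 0.4472·(-1) = -0.4472.
u_2 = a_2 + 0.4472·q_1 = (-0.4000, -0.8000).
‖u_2‖ = 0.8944, so q_2 = (-0.4472, -0.8944).

Q = [[-0.8944, -0.4472], [0.4472, -0.8944]], R = [[2.2361, -0.4472], [0.0000, 0.8944]]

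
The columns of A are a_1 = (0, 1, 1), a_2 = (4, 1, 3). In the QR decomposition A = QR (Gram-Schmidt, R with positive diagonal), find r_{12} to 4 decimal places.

a_1 = (0, 1, 1); ‖a_1‖ = 1.4142, so e_1 = (0.0000, 0.7071, 0.7071).
r_{12} = e_1·a_2 = 2.8284.

r_{12} = 2.8284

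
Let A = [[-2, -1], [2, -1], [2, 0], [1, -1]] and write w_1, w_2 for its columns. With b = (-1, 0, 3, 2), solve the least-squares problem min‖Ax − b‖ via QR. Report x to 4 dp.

x = (0.7632, -0.0789)

w_1 = (-2, 2, 2, 1); ‖w_1‖ = 3.6056, so q_1 = (-0.5547, 0.5547, 0.5547, 0.2774).
q_1·w_2 = (-0.5547)·(-1) + 0.5547·(-1) + 0.5547·0 + 0.2774·(-1) = -0.2774.
u_2 = w_2 + 0.2774·q_1 = (-1.1538, -0.8462, 0.1538, -0.9231).
‖u_2‖ = 1.7097, so q_2 = (-0.6749, -0.4949, 0.0900, -0.5399).
Qᵀb = (2.7735, -0.1350).
Back-substitute: x_2 = -0.1350/1.7097 = -0.0789.
x_1 = (2.7735 + 0.2774·(-0.0789))/3.6056 = 0.7632.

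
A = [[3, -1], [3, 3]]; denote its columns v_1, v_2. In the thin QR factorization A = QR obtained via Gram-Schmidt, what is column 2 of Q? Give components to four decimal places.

v_1 = (3, 3); ‖v_1‖ = 4.2426, so q_1 = (0.7071, 0.7071).
q_1·v_2 = 0.7071·(-1) + 0.7071·3 = 1.4142.
u_2 = v_2 − 1.4142·q_1 = (-2.0000, 2.0000).
‖u_2‖ = 2.8284, so q_2 = (-0.7071, 0.7071).

q_2 = (-0.7071, 0.7071)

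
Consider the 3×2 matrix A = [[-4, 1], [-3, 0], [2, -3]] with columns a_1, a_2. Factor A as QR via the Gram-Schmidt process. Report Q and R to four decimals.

Q = [[-0.7428, -0.1482], [-0.5571, -0.4042], [0.3714, -0.9026]], R = [[5.3852, -1.8570], [0.0000, 2.5596]]

a_1 = (-4, -3, 2); ‖a_1‖ = 5.3852, so e_1 = (-0.7428, -0.5571, 0.3714).
e_1·a_2 = (-0.7428)·1 + (-0.5571)·0 + 0.3714·(-3) = -1.8570.
u_2 = a_2 + 1.8570·e_1 = (-0.3793, -1.0345, -2.3103).
‖u_2‖ = 2.5596, so e_2 = (-0.1482, -0.4042, -0.9026).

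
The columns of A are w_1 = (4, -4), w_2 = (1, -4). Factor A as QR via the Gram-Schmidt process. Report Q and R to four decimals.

q_1 = w_1/‖w_1‖ = (4, -4)/5.6569 = (0.7071, -0.7071).
r_{12} = q_1·w_2 = 3.5355.
u_2 = w_2 − 3.5355·q_1 = (-1.5000, -1.5000).
‖u_2‖ = 2.1213, so q_2 = (-0.7071, -0.7071).

Q = [[0.7071, -0.7071], [-0.7071, -0.7071]], R = [[5.6569, 3.5355], [0.0000, 2.1213]]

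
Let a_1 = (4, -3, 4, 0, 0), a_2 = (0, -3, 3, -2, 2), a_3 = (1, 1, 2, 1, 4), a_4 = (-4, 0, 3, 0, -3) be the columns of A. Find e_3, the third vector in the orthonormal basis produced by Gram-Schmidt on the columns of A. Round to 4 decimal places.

a_1 = (4, -3, 4, 0, 0); ‖a_1‖ = 6.4031, so e_1 = (0.6247, -0.4685, 0.6247, 0.0000, 0.0000).
e_1·a_2 = 0.6247·0 + (-0.4685)·(-3) + 0.6247·3 + 0.0000·(-2) + 0.0000·2 = 3.2796.
u_2 = a_2 − 3.2796·e_1 = (-2.0488, -1.4634, 0.9512, -2.0000, 2.0000).
‖u_2‖ = 3.9043, so e_2 = (-0.5247, -0.3748, 0.2436, -0.5122, 0.5122).
e_1·a_3 = 0.6247·1 + (-0.4685)·1 + 0.6247·2 + 0.0000·1 + 0.0000·4 = 1.4056; e_2·a_3 = (-0.5247)·1 + (-0.3748)·1 + 0.2436·2 + (-0.5122)·1 + 0.5122·4 = 1.1245.
u_3 = a_3 − 1.4056·e_1 − 1.1245·e_2 = (0.7120, 2.0800, 0.8480, 1.5760, 3.4240).
‖u_3‖ = 4.4452, so e_3 = (0.1602, 0.4679, 0.1908, 0.3545, 0.7703).

e_3 = (0.1602, 0.4679, 0.1908, 0.3545, 0.7703)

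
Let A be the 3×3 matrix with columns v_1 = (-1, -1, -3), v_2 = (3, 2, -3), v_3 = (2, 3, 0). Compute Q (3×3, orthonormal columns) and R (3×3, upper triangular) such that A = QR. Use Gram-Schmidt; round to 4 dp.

v_1 = (-1, -1, -3); ‖v_1‖ = 3.3166, so q_1 = (-0.3015, -0.3015, -0.9045).
q_1·v_2 = (-0.3015)·3 + (-0.3015)·2 + (-0.9045)·(-3) = 1.2060.
u_2 = v_2 − 1.2060·q_1 = (3.3636, 2.3636, -1.9091).
‖u_2‖ = 4.5327, so q_2 = (0.7421, 0.5215, -0.4212).
q_1·v_3 = (-0.3015)·2 + (-0.3015)·3 + (-0.9045)·0 = -1.5076; q_2·v_3 = 0.7421·2 + 0.5215·3 + (-0.4212)·0 = 3.0485.
u_3 = v_3 + 1.5076·q_1 − 3.0485·q_2 = (-0.7168, 0.9558, -0.0796).
‖u_3‖ = 1.1973, so q_3 = (-0.5987, 0.7982, -0.0665).

Q = [[-0.3015, 0.7421, -0.5987], [-0.3015, 0.5215, 0.7982], [-0.9045, -0.4212, -0.0665]], R = [[3.3166, 1.2060, -1.5076], [0.0000, 4.5327, 3.0485], [0.0000, 0.0000, 1.1973]]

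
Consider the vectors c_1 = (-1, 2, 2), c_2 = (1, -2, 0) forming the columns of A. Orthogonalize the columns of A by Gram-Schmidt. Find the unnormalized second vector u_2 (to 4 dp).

u_2 = (0.4444, -0.8889, 1.1111)

c_1 = (-1, 2, 2); ‖c_1‖ = 3.0000, so e_1 = (-0.3333, 0.6667, 0.6667).
e_1·c_2 = (-0.3333)·1 + 0.6667·(-2) + 0.6667·0 = -1.6667.
u_2 = c_2 + 1.6667·e_1 = (0.4444, -0.8889, 1.1111).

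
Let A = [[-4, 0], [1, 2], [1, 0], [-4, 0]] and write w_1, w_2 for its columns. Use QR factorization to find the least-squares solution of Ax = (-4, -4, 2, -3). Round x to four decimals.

x = (0.9091, -2.4545)

w_1 = (-4, 1, 1, -4); ‖w_1‖ = 5.8310, so e_1 = (-0.6860, 0.1715, 0.1715, -0.6860).
e_1·w_2 = (-0.6860)·0 + 0.1715·2 + 0.1715·0 + (-0.6860)·0 = 0.3430.
u_2 = w_2 − 0.3430·e_1 = (0.2353, 1.9412, -0.0588, 0.2353).
‖u_2‖ = 1.9704, so e_2 = (0.1194, 0.9852, -0.0299, 0.1194).
Qᵀb = (4.4590, -4.8364).
Back-substitute: x_2 = -4.8364/1.9704 = -2.4545.
x_1 = (4.4590 − 0.3430·(-2.4545))/5.8310 = 0.9091.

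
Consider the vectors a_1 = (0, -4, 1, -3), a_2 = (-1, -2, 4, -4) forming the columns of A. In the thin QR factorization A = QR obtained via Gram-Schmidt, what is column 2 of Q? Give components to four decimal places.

a_1 = (0, -4, 1, -3); ‖a_1‖ = 5.0990, so q_1 = (0.0000, -0.7845, 0.1961, -0.5883).
q_1·a_2 = 0.0000·(-1) + (-0.7845)·(-2) + 0.1961·4 + (-0.5883)·(-4) = 4.7068.
u_2 = a_2 − 4.7068·q_1 = (-1.0000, 1.6923, 3.0769, -1.2308).
‖u_2‖ = 3.8531, so q_2 = (-0.2595, 0.4392, 0.7986, -0.3194).

q_2 = (-0.2595, 0.4392, 0.7986, -0.3194)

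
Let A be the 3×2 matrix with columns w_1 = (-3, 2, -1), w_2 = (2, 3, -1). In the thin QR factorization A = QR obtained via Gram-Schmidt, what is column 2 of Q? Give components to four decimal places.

e_1 = w_1/‖w_1‖ = (-3, 2, -1)/3.7417 = (-0.8018, 0.5345, -0.2673).
r_{12} = e_1·w_2 = 0.2673.
u_2 = w_2 − 0.2673·e_1 = (2.2143, 2.8571, -0.9286).
‖u_2‖ = 3.7321, so e_2 = (0.5933, 0.7656, -0.2488).

e_2 = (0.5933, 0.7656, -0.2488)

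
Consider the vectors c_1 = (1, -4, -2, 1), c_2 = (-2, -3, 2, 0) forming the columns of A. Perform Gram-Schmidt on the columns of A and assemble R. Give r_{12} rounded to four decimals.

r_{12} = 1.2792

c_1 = (1, -4, -2, 1); ‖c_1‖ = 4.6904, so q_1 = (0.2132, -0.8528, -0.4264, 0.2132).
r_{12} = q_1·c_2 = 1.2792.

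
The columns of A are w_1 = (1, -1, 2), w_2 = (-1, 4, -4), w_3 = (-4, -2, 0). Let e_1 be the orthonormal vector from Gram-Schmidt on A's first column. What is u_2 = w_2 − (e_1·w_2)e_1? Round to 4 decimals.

e_1 = w_1/‖w_1‖ = (1, -1, 2)/2.4495 = (0.4082, -0.4082, 0.8165).
r_{12} = e_1·w_2 = -5.3072.
u_2 = w_2 + 5.3072·e_1 = (1.1667, 1.8333, 0.3333).

u_2 = (1.1667, 1.8333, 0.3333)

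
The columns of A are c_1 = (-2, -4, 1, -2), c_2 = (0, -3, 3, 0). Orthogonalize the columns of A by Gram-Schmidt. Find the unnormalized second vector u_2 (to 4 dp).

e_1 = c_1/‖c_1‖ = (-2, -4, 1, -2)/5.0000 = (-0.4000, -0.8000, 0.2000, -0.4000).
r_{12} = e_1·c_2 = 3.0000.
u_2 = c_2 − 3.0000·e_1 = (1.2000, -0.6000, 2.4000, 1.2000).

u_2 = (1.2000, -0.6000, 2.4000, 1.2000)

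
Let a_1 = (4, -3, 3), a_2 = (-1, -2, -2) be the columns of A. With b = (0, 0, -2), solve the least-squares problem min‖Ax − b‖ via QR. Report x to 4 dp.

x = (-0.1310, 0.3862)

a_1 = (4, -3, 3); ‖a_1‖ = 5.8310, so e_1 = (0.6860, -0.5145, 0.5145).
e_1·a_2 = 0.6860·(-1) + (-0.5145)·(-2) + 0.5145·(-2) = -0.6860.
u_2 = a_2 + 0.6860·e_1 = (-0.5294, -2.3529, -1.6471).
‖u_2‖ = 2.9205, so e_2 = (-0.1813, -0.8057, -0.5640).
Qᵀb = (-1.0290, 1.1279).
Back-substitute: x_2 = 1.1279/2.9205 = 0.3862.
x_1 = (-1.0290 + 0.6860·0.3862)/5.8310 = -0.1310.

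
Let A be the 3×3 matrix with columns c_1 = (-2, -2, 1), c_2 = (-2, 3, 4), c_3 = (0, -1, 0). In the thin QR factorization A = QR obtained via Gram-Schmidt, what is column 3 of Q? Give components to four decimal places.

e_1 = c_1/‖c_1‖ = (-2, -2, 1)/3.0000 = (-0.6667, -0.6667, 0.3333).
r_{12} = e_1·c_2 = 0.6667.
u_2 = c_2 − 0.6667·e_1 = (-1.5556, 3.4444, 3.7778).
‖u_2‖ = 5.3437, so e_2 = (-0.2911, 0.6446, 0.7070).
r_{13} = e_1·c_3 = 0.6667; r_{23} = e_2·c_3 = -0.6446.
u_3 = c_3 − 0.6667·e_1 + 0.6446·e_2 = (0.2568, -0.1401, 0.2335).
‖u_3‖ = 0.3743, so e_3 = (0.6862, -0.3743, 0.6238).

e_3 = (0.6862, -0.3743, 0.6238)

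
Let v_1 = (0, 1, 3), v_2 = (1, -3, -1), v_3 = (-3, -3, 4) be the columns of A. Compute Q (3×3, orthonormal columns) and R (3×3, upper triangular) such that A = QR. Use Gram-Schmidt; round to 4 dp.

e_1 = v_1/‖v_1‖ = (0, 1, 3)/3.1623 = (0.0000, 0.3162, 0.9487).
r_{12} = e_1·v_2 = -1.8974.
u_2 = v_2 + 1.8974·e_1 = (1.0000, -2.4000, 0.8000).
‖u_2‖ = 2.7203, so e_2 = (0.3676, -0.8823, 0.2941).
r_{13} = e_1·v_3 = 2.8460; r_{23} = e_2·v_3 = 2.7203.
u_3 = v_3 − 2.8460·e_1 − 2.7203·e_2 = (-4.0000, -1.5000, 0.5000).
‖u_3‖ = 4.3012, so e_3 = (-0.9300, -0.3487, 0.1162).

Q = [[0.0000, 0.3676, -0.9300], [0.3162, -0.8823, -0.3487], [0.9487, 0.2941, 0.1162]], R = [[3.1623, -1.8974, 2.8460], [0.0000, 2.7203, 2.7203], [0.0000, 0.0000, 4.3012]]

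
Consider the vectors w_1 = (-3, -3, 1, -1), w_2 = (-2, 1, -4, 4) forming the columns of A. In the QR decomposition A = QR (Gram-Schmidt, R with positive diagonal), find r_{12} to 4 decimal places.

w_1 = (-3, -3, 1, -1); ‖w_1‖ = 4.4721, so e_1 = (-0.6708, -0.6708, 0.2236, -0.2236).
r_{12} = e_1·w_2 = -1.1180.

r_{12} = -1.1180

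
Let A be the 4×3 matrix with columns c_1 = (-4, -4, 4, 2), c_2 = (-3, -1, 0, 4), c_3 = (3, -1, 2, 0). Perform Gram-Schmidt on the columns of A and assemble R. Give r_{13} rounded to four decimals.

q_1 = c_1/‖c_1‖ = (-4, -4, 4, 2)/7.2111 = (-0.5547, -0.5547, 0.5547, 0.2774).
r_{13} = q_1·c_3 = 0.0000.

r_{13} = 0.0000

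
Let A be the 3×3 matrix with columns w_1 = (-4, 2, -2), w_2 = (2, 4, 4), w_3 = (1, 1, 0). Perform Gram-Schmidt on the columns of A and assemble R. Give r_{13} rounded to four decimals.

e_1 = w_1/‖w_1‖ = (-4, 2, -2)/4.8990 = (-0.8165, 0.4082, -0.4082).
r_{13} = e_1·w_3 = -0.4082.

r_{13} = -0.4082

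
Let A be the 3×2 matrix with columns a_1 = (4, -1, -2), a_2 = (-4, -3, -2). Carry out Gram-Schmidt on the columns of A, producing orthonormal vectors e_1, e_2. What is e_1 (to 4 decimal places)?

a_1 = (4, -1, -2); ‖a_1‖ = 4.5826, so e_1 = (0.8729, -0.2182, -0.4364).

e_1 = (0.8729, -0.2182, -0.4364)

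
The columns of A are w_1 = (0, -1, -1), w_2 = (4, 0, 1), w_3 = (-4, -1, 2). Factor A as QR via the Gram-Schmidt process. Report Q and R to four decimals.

Q = [[0.0000, 0.9847, -0.1741], [-0.7071, -0.1231, -0.6963], [-0.7071, 0.1231, 0.6963]], R = [[1.4142, -0.7071, -0.7071], [0.0000, 4.0620, -3.5697], [0.0000, 0.0000, 2.7852]]

w_1 = (0, -1, -1); ‖w_1‖ = 1.4142, so e_1 = (0.0000, -0.7071, -0.7071).
e_1·w_2 = 0.0000·4 + (-0.7071)·0 + (-0.7071)·1 = -0.7071.
u_2 = w_2 + 0.7071·e_1 = (4.0000, -0.5000, 0.5000).
‖u_2‖ = 4.0620, so e_2 = (0.9847, -0.1231, 0.1231).
e_1·w_3 = 0.0000·(-4) + (-0.7071)·(-1) + (-0.7071)·2 = -0.7071; e_2·w_3 = 0.9847·(-4) + (-0.1231)·(-1) + 0.1231·2 = -3.5697.
u_3 = w_3 + 0.7071·e_1 + 3.5697·e_2 = (-0.4848, -1.9394, 1.9394).
‖u_3‖ = 2.7852, so e_3 = (-0.1741, -0.6963, 0.6963).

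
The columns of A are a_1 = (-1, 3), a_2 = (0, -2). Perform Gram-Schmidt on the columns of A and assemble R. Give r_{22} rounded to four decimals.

a_1 = (-1, 3); ‖a_1‖ = 3.1623, so q_1 = (-0.3162, 0.9487).
q_1·a_2 = (-0.3162)·0 + 0.9487·(-2) = -1.8974.
u_2 = a_2 + 1.8974·q_1 = (-0.6000, -0.2000).
r_{22} = ‖u_2‖ = 0.6325.

r_{22} = 0.6325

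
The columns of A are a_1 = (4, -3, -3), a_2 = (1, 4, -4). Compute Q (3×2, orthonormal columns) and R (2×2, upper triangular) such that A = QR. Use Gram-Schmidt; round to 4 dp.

e_1 = a_1/‖a_1‖ = (4, -3, -3)/5.8310 = (0.6860, -0.5145, -0.5145).
r_{12} = e_1·a_2 = 0.6860.
u_2 = a_2 − 0.6860·e_1 = (0.5294, 4.3529, -3.6471).
‖u_2‖ = 5.7035, so e_2 = (0.0928, 0.7632, -0.6394).

Q = [[0.6860, 0.0928], [-0.5145, 0.7632], [-0.5145, -0.6394]], R = [[5.8310, 0.6860], [0.0000, 5.7035]]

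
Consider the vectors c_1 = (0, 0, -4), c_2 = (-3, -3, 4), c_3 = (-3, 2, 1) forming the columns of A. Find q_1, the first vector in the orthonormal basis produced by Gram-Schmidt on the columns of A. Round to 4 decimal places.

q_1 = (0.0000, 0.0000, -1.0000)

c_1 = (0, 0, -4); ‖c_1‖ = 4.0000, so q_1 = (0.0000, 0.0000, -1.0000).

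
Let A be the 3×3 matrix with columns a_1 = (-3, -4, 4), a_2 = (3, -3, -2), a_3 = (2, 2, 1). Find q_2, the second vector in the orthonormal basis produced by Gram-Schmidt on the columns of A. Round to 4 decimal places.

q_1 = a_1/‖a_1‖ = (-3, -4, 4)/6.4031 = (-0.4685, -0.6247, 0.6247).
r_{12} = q_1·a_2 = -0.7809.
u_2 = a_2 + 0.7809·q_1 = (2.6341, -3.4878, -1.5122).
‖u_2‖ = 4.6250, so q_2 = (0.5696, -0.7541, -0.3270).

q_2 = (0.5696, -0.7541, -0.3270)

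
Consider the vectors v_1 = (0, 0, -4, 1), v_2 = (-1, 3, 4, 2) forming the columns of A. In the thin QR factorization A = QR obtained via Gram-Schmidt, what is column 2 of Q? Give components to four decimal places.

q_2 = (-0.2327, 0.6980, 0.1642, 0.6570)

v_1 = (0, 0, -4, 1); ‖v_1‖ = 4.1231, so q_1 = (0.0000, 0.0000, -0.9701, 0.2425).
q_1·v_2 = 0.0000·(-1) + 0.0000·3 + (-0.9701)·4 + 0.2425·2 = -3.3955.
u_2 = v_2 + 3.3955·q_1 = (-1.0000, 3.0000, 0.7059, 2.8235).
‖u_2‖ = 4.2977, so q_2 = (-0.2327, 0.6980, 0.1642, 0.6570).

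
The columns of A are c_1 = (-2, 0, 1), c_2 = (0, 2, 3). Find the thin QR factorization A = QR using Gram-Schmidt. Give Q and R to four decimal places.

Q = [[-0.8944, 0.3586], [0.0000, 0.5976], [0.4472, 0.7171]], R = [[2.2361, 1.3416], [0.0000, 3.3466]]

c_1 = (-2, 0, 1); ‖c_1‖ = 2.2361, so q_1 = (-0.8944, 0.0000, 0.4472).
q_1·c_2 = (-0.8944)·0 + 0.0000·2 + 0.4472·3 = 1.3416.
u_2 = c_2 − 1.3416·q_1 = (1.2000, 2.0000, 2.4000).
‖u_2‖ = 3.3466, so q_2 = (0.3586, 0.5976, 0.7171).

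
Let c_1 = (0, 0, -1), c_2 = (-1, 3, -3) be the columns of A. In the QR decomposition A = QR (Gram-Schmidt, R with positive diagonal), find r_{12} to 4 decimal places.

r_{12} = 3.0000

c_1 = (0, 0, -1); ‖c_1‖ = 1.0000, so e_1 = (0.0000, 0.0000, -1.0000).
r_{12} = e_1·c_2 = 3.0000.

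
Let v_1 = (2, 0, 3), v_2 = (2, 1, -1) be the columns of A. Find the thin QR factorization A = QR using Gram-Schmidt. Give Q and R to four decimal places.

Q = [[0.5547, 0.7586], [0.0000, 0.4109], [0.8321, -0.5057]], R = [[3.6056, 0.2774], [0.0000, 2.4337]]

v_1 = (2, 0, 3); ‖v_1‖ = 3.6056, so e_1 = (0.5547, 0.0000, 0.8321).
e_1·v_2 = 0.5547·2 + 0.0000·1 + 0.8321·(-1) = 0.2774.
u_2 = v_2 − 0.2774·e_1 = (1.8462, 1.0000, -1.2308).
‖u_2‖ = 2.4337, so e_2 = (0.7586, 0.4109, -0.5057).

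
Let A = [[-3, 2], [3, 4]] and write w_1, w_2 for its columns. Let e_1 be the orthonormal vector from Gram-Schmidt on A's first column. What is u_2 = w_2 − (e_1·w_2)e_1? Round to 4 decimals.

u_2 = (3.0000, 3.0000)

w_1 = (-3, 3); ‖w_1‖ = 4.2426, so e_1 = (-0.7071, 0.7071).
e_1·w_2 = (-0.7071)·2 + 0.7071·4 = 1.4142.
u_2 = w_2 − 1.4142·e_1 = (3.0000, 3.0000).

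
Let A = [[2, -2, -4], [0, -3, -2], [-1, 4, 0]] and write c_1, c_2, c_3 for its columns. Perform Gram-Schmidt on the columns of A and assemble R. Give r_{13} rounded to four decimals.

q_1 = c_1/‖c_1‖ = (2, 0, -1)/2.2361 = (0.8944, 0.0000, -0.4472).
r_{13} = q_1·c_3 = -3.5777.

r_{13} = -3.5777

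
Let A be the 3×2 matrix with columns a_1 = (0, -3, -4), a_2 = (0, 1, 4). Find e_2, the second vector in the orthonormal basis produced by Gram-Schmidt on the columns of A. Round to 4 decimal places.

a_1 = (0, -3, -4); ‖a_1‖ = 5.0000, so e_1 = (0.0000, -0.6000, -0.8000).
e_1·a_2 = 0.0000·0 + (-0.6000)·1 + (-0.8000)·4 = -3.8000.
u_2 = a_2 + 3.8000·e_1 = (0.0000, -1.2800, 0.9600).
‖u_2‖ = 1.6000, so e_2 = (0.0000, -0.8000, 0.6000).

e_2 = (0.0000, -0.8000, 0.6000)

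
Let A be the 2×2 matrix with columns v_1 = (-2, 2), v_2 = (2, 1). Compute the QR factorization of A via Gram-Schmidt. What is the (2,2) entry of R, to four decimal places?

v_1 = (-2, 2); ‖v_1‖ = 2.8284, so e_1 = (-0.7071, 0.7071).
e_1·v_2 = (-0.7071)·2 + 0.7071·1 = -0.7071.
u_2 = v_2 + 0.7071·e_1 = (1.5000, 1.5000).
r_{22} = ‖u_2‖ = 2.1213.

r_{22} = 2.1213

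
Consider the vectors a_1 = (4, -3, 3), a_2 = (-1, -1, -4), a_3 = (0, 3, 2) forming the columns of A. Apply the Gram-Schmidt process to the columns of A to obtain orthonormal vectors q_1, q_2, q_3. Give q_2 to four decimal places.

a_1 = (4, -3, 3); ‖a_1‖ = 5.8310, so q_1 = (0.6860, -0.5145, 0.5145).
q_1·a_2 = 0.6860·(-1) + (-0.5145)·(-1) + 0.5145·(-4) = -2.2295.
u_2 = a_2 + 2.2295·q_1 = (0.5294, -2.1471, -2.8529).
‖u_2‖ = 3.6096, so q_2 = (0.1467, -0.5948, -0.7904).

q_2 = (0.1467, -0.5948, -0.7904)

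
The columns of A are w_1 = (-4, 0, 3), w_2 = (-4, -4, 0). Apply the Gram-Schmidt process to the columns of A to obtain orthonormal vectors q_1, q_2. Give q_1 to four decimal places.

q_1 = (-0.8000, 0.0000, 0.6000)

w_1 = (-4, 0, 3); ‖w_1‖ = 5.0000, so q_1 = (-0.8000, 0.0000, 0.6000).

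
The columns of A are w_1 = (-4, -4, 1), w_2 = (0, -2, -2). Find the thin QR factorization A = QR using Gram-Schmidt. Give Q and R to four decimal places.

Q = [[-0.6963, 0.2767], [-0.6963, -0.4842], [0.1741, -0.8301]], R = [[5.7446, 1.0445], [0.0000, 2.6285]]

w_1 = (-4, -4, 1); ‖w_1‖ = 5.7446, so q_1 = (-0.6963, -0.6963, 0.1741).
q_1·w_2 = (-0.6963)·0 + (-0.6963)·(-2) + 0.1741·(-2) = 1.0445.
u_2 = w_2 − 1.0445·q_1 = (0.7273, -1.2727, -2.1818).
‖u_2‖ = 2.6285, so q_2 = (0.2767, -0.4842, -0.8301).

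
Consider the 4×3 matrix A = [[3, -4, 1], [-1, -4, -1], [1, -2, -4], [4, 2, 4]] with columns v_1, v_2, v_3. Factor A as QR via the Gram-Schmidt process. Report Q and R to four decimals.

v_1 = (3, -1, 1, 4); ‖v_1‖ = 5.1962, so e_1 = (0.5774, -0.1925, 0.1925, 0.7698).
e_1·v_2 = 0.5774·(-4) + (-0.1925)·(-4) + 0.1925·(-2) + 0.7698·2 = -0.3849.
u_2 = v_2 + 0.3849·e_1 = (-3.7778, -4.0741, -1.9259, 2.2963).
‖u_2‖ = 6.3128, so e_2 = (-0.5984, -0.6454, -0.3051, 0.3638).
e_1·v_3 = 0.5774·1 + (-0.1925)·(-1) + 0.1925·(-4) + 0.7698·4 = 3.0792; e_2·v_3 = (-0.5984)·1 + (-0.6454)·(-1) + (-0.3051)·(-4) + 0.3638·4 = 2.7223.
u_3 = v_3 − 3.0792·e_1 − 2.7223·e_2 = (0.8513, 1.3494, -3.7621, 0.6394).
‖u_3‖ = 4.1362, so e_3 = (0.2058, 0.3263, -0.9096, 0.1546).

Q = [[0.5774, -0.5984, 0.2058], [-0.1925, -0.6454, 0.3263], [0.1925, -0.3051, -0.9096], [0.7698, 0.3638, 0.1546]], R = [[5.1962, -0.3849, 3.0792], [0.0000, 6.3128, 2.7223], [0.0000, 0.0000, 4.1362]]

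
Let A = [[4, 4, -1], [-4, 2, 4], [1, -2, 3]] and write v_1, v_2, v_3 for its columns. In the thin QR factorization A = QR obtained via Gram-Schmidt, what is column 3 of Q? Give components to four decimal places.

e_3 = (0.2182, 0.4364, 0.8729)

v_1 = (4, -4, 1); ‖v_1‖ = 5.7446, so e_1 = (0.6963, -0.6963, 0.1741).
e_1·v_2 = 0.6963·4 + (-0.6963)·2 + 0.1741·(-2) = 1.0445.
u_2 = v_2 − 1.0445·e_1 = (3.2727, 2.7273, -2.1818).
‖u_2‖ = 4.7863, so e_2 = (0.6838, 0.5698, -0.4558).
e_1·v_3 = 0.6963·(-1) + (-0.6963)·4 + 0.1741·3 = -2.9593; e_2·v_3 = 0.6838·(-1) + 0.5698·4 + (-0.4558)·3 = 0.2279.
u_3 = v_3 + 2.9593·e_1 − 0.2279·e_2 = (0.9048, 1.8095, 3.6190).
‖u_3‖ = 4.1461, so e_3 = (0.2182, 0.4364, 0.8729).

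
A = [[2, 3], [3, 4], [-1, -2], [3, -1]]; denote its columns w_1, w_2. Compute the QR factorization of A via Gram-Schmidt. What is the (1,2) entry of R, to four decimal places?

e_1 = w_1/‖w_1‖ = (2, 3, -1, 3)/4.7958 = (0.4170, 0.6255, -0.2085, 0.6255).
r_{12} = e_1·w_2 = 3.5447.

r_{12} = 3.5447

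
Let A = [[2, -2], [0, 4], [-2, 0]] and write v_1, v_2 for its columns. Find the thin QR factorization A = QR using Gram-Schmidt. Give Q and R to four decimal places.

v_1 = (2, 0, -2); ‖v_1‖ = 2.8284, so e_1 = (0.7071, 0.0000, -0.7071).
e_1·v_2 = 0.7071·(-2) + 0.0000·4 + (-0.7071)·0 = -1.4142.
u_2 = v_2 + 1.4142·e_1 = (-1.0000, 4.0000, -1.0000).
‖u_2‖ = 4.2426, so e_2 = (-0.2357, 0.9428, -0.2357).

Q = [[0.7071, -0.2357], [0.0000, 0.9428], [-0.7071, -0.2357]], R = [[2.8284, -1.4142], [0.0000, 4.2426]]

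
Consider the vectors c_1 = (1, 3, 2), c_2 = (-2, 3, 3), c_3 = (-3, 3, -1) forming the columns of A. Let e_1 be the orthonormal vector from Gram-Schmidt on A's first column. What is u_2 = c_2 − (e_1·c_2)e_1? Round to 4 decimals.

u_2 = (-2.9286, 0.2143, 1.1429)

c_1 = (1, 3, 2); ‖c_1‖ = 3.7417, so e_1 = (0.2673, 0.8018, 0.5345).
e_1·c_2 = 0.2673·(-2) + 0.8018·3 + 0.5345·3 = 3.4744.
u_2 = c_2 − 3.4744·e_1 = (-2.9286, 0.2143, 1.1429).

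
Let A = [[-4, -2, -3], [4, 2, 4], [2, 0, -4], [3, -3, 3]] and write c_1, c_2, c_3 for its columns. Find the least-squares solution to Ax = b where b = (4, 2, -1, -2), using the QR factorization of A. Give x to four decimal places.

e_1 = c_1/‖c_1‖ = (-4, 4, 2, 3)/6.7082 = (-0.5963, 0.5963, 0.2981, 0.4472).
r_{12} = e_1·c_2 = 1.0435.
u_2 = c_2 − 1.0435·e_1 = (-1.3778, 1.3778, -0.3111, -3.4667).
‖u_2‖ = 3.9889, so e_2 = (-0.3454, 0.3454, -0.0780, -0.8691).
r_{13} = e_1·c_3 = 4.3231; r_{23} = e_2·c_3 = 0.1226.
u_3 = c_3 − 4.3231·e_1 − 0.1226·e_2 = (-0.3799, 1.3799, -5.2793, 1.1732).
‖u_3‖ = 5.5943, so e_3 = (-0.0679, 0.2467, -0.9437, 0.2097).
Qᵀb = (-2.3851, 1.1254, 0.7460).
Back-substitute: x_3 = 0.7460/5.5943 = 0.1333.
x_2 = (1.1254 − 0.1226·0.1333)/3.9889 = 0.2780.
x_1 = (-2.3851 − 1.0435·0.2780 − 4.3231·0.1333)/6.7082 = -0.4847.

x = (-0.4847, 0.2780, 0.1333)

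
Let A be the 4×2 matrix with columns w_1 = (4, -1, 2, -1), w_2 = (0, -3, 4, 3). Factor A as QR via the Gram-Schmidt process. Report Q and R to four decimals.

w_1 = (4, -1, 2, -1); ‖w_1‖ = 4.6904, so e_1 = (0.8528, -0.2132, 0.4264, -0.2132).
e_1·w_2 = 0.8528·0 + (-0.2132)·(-3) + 0.4264·4 + (-0.2132)·3 = 1.7056.
u_2 = w_2 − 1.7056·e_1 = (-1.4545, -2.6364, 3.2727, 3.3636).
‖u_2‖ = 5.5759, so e_2 = (-0.2609, -0.4728, 0.5869, 0.6032).

Q = [[0.8528, -0.2609], [-0.2132, -0.4728], [0.4264, 0.5869], [-0.2132, 0.6032]], R = [[4.6904, 1.7056], [0.0000, 5.5759]]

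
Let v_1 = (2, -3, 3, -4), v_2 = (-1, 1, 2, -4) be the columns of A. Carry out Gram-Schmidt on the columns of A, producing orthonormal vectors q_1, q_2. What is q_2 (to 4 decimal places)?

v_1 = (2, -3, 3, -4); ‖v_1‖ = 6.1644, so q_1 = (0.3244, -0.4867, 0.4867, -0.6489).
q_1·v_2 = 0.3244·(-1) + (-0.4867)·1 + 0.4867·2 + (-0.6489)·(-4) = 2.7578.
u_2 = v_2 − 2.7578·q_1 = (-1.8947, 2.3421, 0.6579, -2.2105).
‖u_2‖ = 3.7940, so q_2 = (-0.4994, 0.6173, 0.1734, -0.5826).

q_2 = (-0.4994, 0.6173, 0.1734, -0.5826)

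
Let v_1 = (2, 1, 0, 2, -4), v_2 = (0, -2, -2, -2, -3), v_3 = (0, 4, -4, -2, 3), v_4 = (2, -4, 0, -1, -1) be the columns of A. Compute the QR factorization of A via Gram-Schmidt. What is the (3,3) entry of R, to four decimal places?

v_1 = (2, 1, 0, 2, -4); ‖v_1‖ = 5.0000, so q_1 = (0.4000, 0.2000, 0.0000, 0.4000, -0.8000).
q_1·v_2 = 0.4000·0 + 0.2000·(-2) + 0.0000·(-2) + 0.4000·(-2) + (-0.8000)·(-3) = 1.2000.
u_2 = v_2 − 1.2000·q_1 = (-0.4800, -2.2400, -2.0000, -2.4800, -2.0400).
‖u_2‖ = 4.4227, so q_2 = (-0.1085, -0.5065, -0.4522, -0.5607, -0.4613).
q_1·v_3 = 0.4000·0 + 0.2000·4 + 0.0000·(-4) + 0.4000·(-2) + (-0.8000)·3 = -2.4000; q_2·v_3 = (-0.1085)·0 + (-0.5065)·4 + (-0.4522)·(-4) + (-0.5607)·(-2) + (-0.4613)·3 = -0.4793.
u_3 = v_3 + 2.4000·q_1 + 0.4793·q_2 = (0.9080, 4.2372, -4.2168, -1.3088, 0.8589).
r_{33} = ‖u_3‖ = 6.2458.

r_{33} = 6.2458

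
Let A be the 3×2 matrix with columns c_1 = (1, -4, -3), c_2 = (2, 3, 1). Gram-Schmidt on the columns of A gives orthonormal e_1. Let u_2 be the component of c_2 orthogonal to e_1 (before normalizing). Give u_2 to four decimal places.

u_2 = (2.5000, 1.0000, -0.5000)

c_1 = (1, -4, -3); ‖c_1‖ = 5.0990, so e_1 = (0.1961, -0.7845, -0.5883).
e_1·c_2 = 0.1961·2 + (-0.7845)·3 + (-0.5883)·1 = -2.5495.
u_2 = c_2 + 2.5495·e_1 = (2.5000, 1.0000, -0.5000).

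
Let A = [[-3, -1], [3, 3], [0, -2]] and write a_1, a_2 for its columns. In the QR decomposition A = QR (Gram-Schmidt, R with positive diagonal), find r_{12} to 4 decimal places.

q_1 = a_1/‖a_1‖ = (-3, 3, 0)/4.2426 = (-0.7071, 0.7071, 0.0000).
r_{12} = q_1·a_2 = 2.8284.

r_{12} = 2.8284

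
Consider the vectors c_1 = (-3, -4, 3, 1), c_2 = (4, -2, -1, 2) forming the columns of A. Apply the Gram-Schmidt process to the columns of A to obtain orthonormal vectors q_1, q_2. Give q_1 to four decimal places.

c_1 = (-3, -4, 3, 1); ‖c_1‖ = 5.9161, so q_1 = (-0.5071, -0.6761, 0.5071, 0.1690).

q_1 = (-0.5071, -0.6761, 0.5071, 0.1690)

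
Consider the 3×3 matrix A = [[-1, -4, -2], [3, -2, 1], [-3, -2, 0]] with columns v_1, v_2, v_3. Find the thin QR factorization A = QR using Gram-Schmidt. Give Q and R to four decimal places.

v_1 = (-1, 3, -3); ‖v_1‖ = 4.3589, so q_1 = (-0.2294, 0.6882, -0.6882).
q_1·v_2 = (-0.2294)·(-4) + 0.6882·(-2) + (-0.6882)·(-2) = 0.9177.
u_2 = v_2 − 0.9177·q_1 = (-3.7895, -2.6316, -1.3684).
‖u_2‖ = 4.8123, so q_2 = (-0.7875, -0.5468, -0.2844).
q_1·v_3 = (-0.2294)·(-2) + 0.6882·1 + (-0.6882)·0 = 1.1471; q_2·v_3 = (-0.7875)·(-2) + (-0.5468)·1 + (-0.2844)·0 = 1.0281.
u_3 = v_3 − 1.1471·q_1 − 1.0281·q_2 = (-0.9273, 0.7727, 1.0818).
‖u_3‖ = 1.6209, so q_3 = (-0.5721, 0.4767, 0.6674).

Q = [[-0.2294, -0.7875, -0.5721], [0.6882, -0.5468, 0.4767], [-0.6882, -0.2844, 0.6674]], R = [[4.3589, 0.9177, 1.1471], [0.0000, 4.8123, 1.0281], [0.0000, 0.0000, 1.6209]]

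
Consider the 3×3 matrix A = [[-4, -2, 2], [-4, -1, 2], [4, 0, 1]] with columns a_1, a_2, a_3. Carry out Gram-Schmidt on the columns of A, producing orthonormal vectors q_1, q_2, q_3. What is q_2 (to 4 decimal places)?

a_1 = (-4, -4, 4); ‖a_1‖ = 6.9282, so q_1 = (-0.5774, -0.5774, 0.5774).
q_1·a_2 = (-0.5774)·(-2) + (-0.5774)·(-1) + 0.5774·0 = 1.7321.
u_2 = a_2 − 1.7321·q_1 = (-1.0000, 0.0000, -1.0000).
‖u_2‖ = 1.4142, so q_2 = (-0.7071, 0.0000, -0.7071).

q_2 = (-0.7071, 0.0000, -0.7071)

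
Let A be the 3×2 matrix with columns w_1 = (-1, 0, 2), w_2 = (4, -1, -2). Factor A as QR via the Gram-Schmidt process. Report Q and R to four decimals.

Q = [[-0.4472, 0.8381], [0.0000, -0.3492], [0.8944, 0.4191]], R = [[2.2361, -3.5777], [0.0000, 2.8636]]

q_1 = w_1/‖w_1‖ = (-1, 0, 2)/2.2361 = (-0.4472, 0.0000, 0.8944).
r_{12} = q_1·w_2 = -3.5777.
u_2 = w_2 + 3.5777·q_1 = (2.4000, -1.0000, 1.2000).
‖u_2‖ = 2.8636, so q_2 = (0.8381, -0.3492, 0.4191).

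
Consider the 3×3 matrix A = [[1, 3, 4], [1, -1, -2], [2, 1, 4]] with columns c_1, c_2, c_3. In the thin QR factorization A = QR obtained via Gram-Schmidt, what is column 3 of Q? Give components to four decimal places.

c_1 = (1, 1, 2); ‖c_1‖ = 2.4495, so e_1 = (0.4082, 0.4082, 0.8165).
e_1·c_2 = 0.4082·3 + 0.4082·(-1) + 0.8165·1 = 1.6330.
u_2 = c_2 − 1.6330·e_1 = (2.3333, -1.6667, -0.3333).
‖u_2‖ = 2.8868, so e_2 = (0.8083, -0.5774, -0.1155).
e_1·c_3 = 0.4082·4 + 0.4082·(-2) + 0.8165·4 = 4.0825; e_2·c_3 = 0.8083·4 + (-0.5774)·(-2) + (-0.1155)·4 = 3.9260.
u_3 = c_3 − 4.0825·e_1 − 3.9260·e_2 = (-0.8400, -1.4000, 1.1200).
‖u_3‖ = 1.9799, so e_3 = (-0.4243, -0.7071, 0.5657).

e_3 = (-0.4243, -0.7071, 0.5657)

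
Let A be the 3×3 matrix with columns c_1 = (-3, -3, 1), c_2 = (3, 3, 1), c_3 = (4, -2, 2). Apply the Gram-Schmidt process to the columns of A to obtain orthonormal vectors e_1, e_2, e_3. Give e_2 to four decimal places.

e_2 = (0.1622, 0.1622, 0.9733)

e_1 = c_1/‖c_1‖ = (-3, -3, 1)/4.3589 = (-0.6882, -0.6882, 0.2294).
r_{12} = e_1·c_2 = -3.9001.
u_2 = c_2 + 3.9001·e_1 = (0.3158, 0.3158, 1.8947).
‖u_2‖ = 1.9467, so e_2 = (0.1622, 0.1622, 0.9733).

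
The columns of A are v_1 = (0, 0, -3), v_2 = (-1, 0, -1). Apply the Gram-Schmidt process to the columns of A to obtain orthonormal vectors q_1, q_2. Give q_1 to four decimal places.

q_1 = (0.0000, 0.0000, -1.0000)

q_1 = v_1/‖v_1‖ = (0, 0, -3)/3.0000 = (0.0000, 0.0000, -1.0000).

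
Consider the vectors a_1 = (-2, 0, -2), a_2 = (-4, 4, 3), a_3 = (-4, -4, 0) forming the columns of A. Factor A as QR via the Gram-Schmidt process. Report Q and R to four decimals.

a_1 = (-2, 0, -2); ‖a_1‖ = 2.8284, so e_1 = (-0.7071, 0.0000, -0.7071).
e_1·a_2 = (-0.7071)·(-4) + 0.0000·4 + (-0.7071)·3 = 0.7071.
u_2 = a_2 − 0.7071·e_1 = (-3.5000, 4.0000, 3.5000).
‖u_2‖ = 6.3640, so e_2 = (-0.5500, 0.6285, 0.5500).
e_1·a_3 = (-0.7071)·(-4) + 0.0000·(-4) + (-0.7071)·0 = 2.8284; e_2·a_3 = (-0.5500)·(-4) + 0.6285·(-4) + 0.5500·0 = -0.3143.
u_3 = a_3 − 2.8284·e_1 + 0.3143·e_2 = (-2.1728, -3.8025, 2.1728).
‖u_3‖ = 4.8889, so e_3 = (-0.4444, -0.7778, 0.4444).

Q = [[-0.7071, -0.5500, -0.4444], [0.0000, 0.6285, -0.7778], [-0.7071, 0.5500, 0.4444]], R = [[2.8284, 0.7071, 2.8284], [0.0000, 6.3640, -0.3143], [0.0000, 0.0000, 4.8889]]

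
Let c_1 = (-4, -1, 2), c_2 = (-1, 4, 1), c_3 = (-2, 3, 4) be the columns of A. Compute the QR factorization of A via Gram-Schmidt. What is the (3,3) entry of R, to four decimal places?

c_1 = (-4, -1, 2); ‖c_1‖ = 4.5826, so e_1 = (-0.8729, -0.2182, 0.4364).
e_1·c_2 = (-0.8729)·(-1) + (-0.2182)·4 + 0.4364·1 = 0.4364.
u_2 = c_2 − 0.4364·e_1 = (-0.6190, 4.0952, 0.8095).
‖u_2‖ = 4.2201, so e_2 = (-0.1467, 0.9704, 0.1918).
e_1·c_3 = (-0.8729)·(-2) + (-0.2182)·3 + 0.4364·4 = 2.8368; e_2·c_3 = (-0.1467)·(-2) + 0.9704·3 + 0.1918·4 = 3.9719.
u_3 = c_3 − 2.8368·e_1 − 3.9719·e_2 = (1.0588, -0.2353, 2.0000).
r_{33} = ‖u_3‖ = 2.2752.

r_{33} = 2.2752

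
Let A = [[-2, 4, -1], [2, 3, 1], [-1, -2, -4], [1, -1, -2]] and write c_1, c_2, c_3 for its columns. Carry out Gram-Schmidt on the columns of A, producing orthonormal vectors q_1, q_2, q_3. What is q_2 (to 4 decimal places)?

q_2 = (0.6949, 0.5852, -0.3840, -0.1646)

c_1 = (-2, 2, -1, 1); ‖c_1‖ = 3.1623, so q_1 = (-0.6325, 0.6325, -0.3162, 0.3162).
q_1·c_2 = (-0.6325)·4 + 0.6325·3 + (-0.3162)·(-2) + 0.3162·(-1) = -0.3162.
u_2 = c_2 + 0.3162·q_1 = (3.8000, 3.2000, -2.1000, -0.9000).
‖u_2‖ = 5.4681, so q_2 = (0.6949, 0.5852, -0.3840, -0.1646).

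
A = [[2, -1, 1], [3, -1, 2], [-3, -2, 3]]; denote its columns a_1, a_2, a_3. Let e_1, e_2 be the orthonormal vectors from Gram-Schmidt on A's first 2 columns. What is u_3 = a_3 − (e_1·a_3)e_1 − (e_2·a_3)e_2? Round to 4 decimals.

u_3 = (-0.5496, 0.4275, 0.0611)

a_1 = (2, 3, -3); ‖a_1‖ = 4.6904, so e_1 = (0.4264, 0.6396, -0.6396).
e_1·a_2 = 0.4264·(-1) + 0.6396·(-1) + (-0.6396)·(-2) = 0.2132.
u_2 = a_2 − 0.2132·e_1 = (-1.0909, -1.1364, -1.8636).
‖u_2‖ = 2.4402, so e_2 = (-0.4471, -0.4657, -0.7637).
e_1·a_3 = 0.4264·1 + 0.6396·2 + (-0.6396)·3 = -0.2132; e_2·a_3 = (-0.4471)·1 + (-0.4657)·2 + (-0.7637)·3 = -3.6696.
u_3 = a_3 + 0.2132·e_1 + 3.6696·e_2 = (-0.5496, 0.4275, 0.0611).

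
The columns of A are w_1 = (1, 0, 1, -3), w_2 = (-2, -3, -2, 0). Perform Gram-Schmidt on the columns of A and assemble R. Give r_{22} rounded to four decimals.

r_{22} = 3.9428

q_1 = w_1/‖w_1‖ = (1, 0, 1, -3)/3.3166 = (0.3015, 0.0000, 0.3015, -0.9045).
r_{12} = q_1·w_2 = -1.2060.
u_2 = w_2 + 1.2060·q_1 = (-1.6364, -3.0000, -1.6364, -1.0909).
r_{22} = ‖u_2‖ = 3.9428.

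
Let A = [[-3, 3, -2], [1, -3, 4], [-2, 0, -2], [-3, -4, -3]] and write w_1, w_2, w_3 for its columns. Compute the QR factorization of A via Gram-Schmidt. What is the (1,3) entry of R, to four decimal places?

r_{13} = 4.7958

q_1 = w_1/‖w_1‖ = (-3, 1, -2, -3)/4.7958 = (-0.6255, 0.2085, -0.4170, -0.6255).
r_{13} = q_1·w_3 = 4.7958.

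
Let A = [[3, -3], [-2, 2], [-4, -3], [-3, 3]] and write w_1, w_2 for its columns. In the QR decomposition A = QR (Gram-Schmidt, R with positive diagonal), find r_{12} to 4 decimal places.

q_1 = w_1/‖w_1‖ = (3, -2, -4, -3)/6.1644 = (0.4867, -0.3244, -0.6489, -0.4867).
r_{12} = q_1·w_2 = -1.6222.

r_{12} = -1.6222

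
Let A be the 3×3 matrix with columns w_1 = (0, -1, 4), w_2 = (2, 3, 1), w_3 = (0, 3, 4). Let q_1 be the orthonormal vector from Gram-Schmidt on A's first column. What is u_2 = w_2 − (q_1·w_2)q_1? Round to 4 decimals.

w_1 = (0, -1, 4); ‖w_1‖ = 4.1231, so q_1 = (0.0000, -0.2425, 0.9701).
q_1·w_2 = 0.0000·2 + (-0.2425)·3 + 0.9701·1 = 0.2425.
u_2 = w_2 − 0.2425·q_1 = (2.0000, 3.0588, 0.7647).

u_2 = (2.0000, 3.0588, 0.7647)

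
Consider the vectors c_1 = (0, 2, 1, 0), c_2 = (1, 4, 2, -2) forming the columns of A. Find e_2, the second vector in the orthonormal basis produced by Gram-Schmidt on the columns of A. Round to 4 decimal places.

e_2 = (0.4472, 0.0000, 0.0000, -0.8944)

c_1 = (0, 2, 1, 0); ‖c_1‖ = 2.2361, so e_1 = (0.0000, 0.8944, 0.4472, 0.0000).
e_1·c_2 = 0.0000·1 + 0.8944·4 + 0.4472·2 + 0.0000·(-2) = 4.4721.
u_2 = c_2 − 4.4721·e_1 = (1.0000, 0.0000, 0.0000, -2.0000).
‖u_2‖ = 2.2361, so e_2 = (0.4472, 0.0000, 0.0000, -0.8944).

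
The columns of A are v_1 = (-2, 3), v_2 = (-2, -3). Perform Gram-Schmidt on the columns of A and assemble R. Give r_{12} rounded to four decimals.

r_{12} = -1.3868

e_1 = v_1/‖v_1‖ = (-2, 3)/3.6056 = (-0.5547, 0.8321).
r_{12} = e_1·v_2 = -1.3868.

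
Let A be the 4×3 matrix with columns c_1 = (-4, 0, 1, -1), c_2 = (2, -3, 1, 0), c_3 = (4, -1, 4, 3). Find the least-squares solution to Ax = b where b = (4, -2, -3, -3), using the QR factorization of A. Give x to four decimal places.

x = (-1.1984, 1.1689, -0.9169)

c_1 = (-4, 0, 1, -1); ‖c_1‖ = 4.2426, so e_1 = (-0.9428, 0.0000, 0.2357, -0.2357).
e_1·c_2 = (-0.9428)·2 + 0.0000·(-3) + 0.2357·1 + (-0.2357)·0 = -1.6499.
u_2 = c_2 + 1.6499·e_1 = (0.4444, -3.0000, 1.3889, -0.3889).
‖u_2‖ = 3.3582, so e_2 = (0.1323, -0.8933, 0.4136, -0.1158).
e_1·c_3 = (-0.9428)·4 + 0.0000·(-1) + 0.2357·4 + (-0.2357)·3 = -3.5355; e_2·c_3 = 0.1323·4 + (-0.8933)·(-1) + 0.4136·4 + (-0.1158)·3 = 2.7296.
u_3 = c_3 + 3.5355·e_1 − 2.7296·e_2 = (0.3054, 1.4384, 3.7044, 2.4828).
‖u_3‖ = 4.6957, so e_3 = (0.0650, 0.3063, 0.7889, 0.5287).
Qᵀb = (-3.7712, 1.4227, -4.3054).
Back-substitute: x_3 = -4.3054/4.6957 = -0.9169.
x_2 = (1.4227 − 2.7296·(-0.9169))/3.3582 = 1.1689.
x_1 = (-3.7712 + 1.6499·1.1689 + 3.5355·(-0.9169))/4.2426 = -1.1984.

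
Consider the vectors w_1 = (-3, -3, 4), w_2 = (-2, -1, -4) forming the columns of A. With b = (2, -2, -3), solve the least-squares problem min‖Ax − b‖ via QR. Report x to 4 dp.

x = (-0.2737, 0.3850)

q_1 = w_1/‖w_1‖ = (-3, -3, 4)/5.8310 = (-0.5145, -0.5145, 0.6860).
r_{12} = q_1·w_2 = -1.2005.
u_2 = w_2 + 1.2005·q_1 = (-2.6176, -1.6176, -3.1765).
‖u_2‖ = 4.4225, so q_2 = (-0.5919, -0.3658, -0.7182).
Qᵀb = (-2.0580, 1.7025).
Back-substitute: x_2 = 1.7025/4.4225 = 0.3850.
x_1 = (-2.0580 + 1.2005·0.3850)/5.8310 = -0.2737.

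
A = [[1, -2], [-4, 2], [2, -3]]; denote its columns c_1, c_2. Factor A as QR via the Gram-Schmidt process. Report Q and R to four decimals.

Q = [[0.2182, -0.5646], [-0.8729, -0.4777], [0.4364, -0.6731]], R = [[4.5826, -3.4915], [0.0000, 2.1931]]

q_1 = c_1/‖c_1‖ = (1, -4, 2)/4.5826 = (0.2182, -0.8729, 0.4364).
r_{12} = q_1·c_2 = -3.4915.
u_2 = c_2 + 3.4915·q_1 = (-1.2381, -1.0476, -1.4762).
‖u_2‖ = 2.1931, so q_2 = (-0.5646, -0.4777, -0.6731).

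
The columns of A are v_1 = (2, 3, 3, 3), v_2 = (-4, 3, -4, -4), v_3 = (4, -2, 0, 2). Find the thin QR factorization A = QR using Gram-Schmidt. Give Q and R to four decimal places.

Q = [[0.3592, -0.3982, 0.7217], [0.5388, 0.8269, 0.1375], [0.5388, -0.2808, -0.6760], [0.5388, -0.2808, 0.0575]], R = [[5.5678, -4.1309, 1.4368], [0.0000, 6.3195, -3.8080], [0.0000, 0.0000, 2.7266]]

v_1 = (2, 3, 3, 3); ‖v_1‖ = 5.5678, so q_1 = (0.3592, 0.5388, 0.5388, 0.5388).
q_1·v_2 = 0.3592·(-4) + 0.5388·3 + 0.5388·(-4) + 0.5388·(-4) = -4.1309.
u_2 = v_2 + 4.1309·q_1 = (-2.5161, 5.2258, -1.7742, -1.7742).
‖u_2‖ = 6.3195, so q_2 = (-0.3982, 0.8269, -0.2808, -0.2808).
q_1·v_3 = 0.3592·4 + 0.5388·(-2) + 0.5388·0 + 0.5388·2 = 1.4368; q_2·v_3 = (-0.3982)·4 + 0.8269·(-2) + (-0.2808)·0 + (-0.2808)·2 = -3.8080.
u_3 = v_3 − 1.4368·q_1 + 3.8080·q_2 = (1.9677, 0.3748, -1.8433, 0.1567).
‖u_3‖ = 2.7266, so q_3 = (0.7217, 0.1375, -0.6760, 0.0575).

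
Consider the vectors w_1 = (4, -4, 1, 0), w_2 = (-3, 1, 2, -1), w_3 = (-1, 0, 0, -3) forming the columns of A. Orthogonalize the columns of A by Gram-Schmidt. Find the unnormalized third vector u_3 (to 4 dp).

w_1 = (4, -4, 1, 0); ‖w_1‖ = 5.7446, so e_1 = (0.6963, -0.6963, 0.1741, 0.0000).
e_1·w_2 = 0.6963·(-3) + (-0.6963)·1 + 0.1741·2 + 0.0000·(-1) = -2.4371.
u_2 = w_2 + 2.4371·e_1 = (-1.3030, -0.6970, 2.4242, -1.0000).
‖u_2‖ = 3.0101, so e_2 = (-0.4329, -0.2315, 0.8054, -0.3322).
e_1·w_3 = 0.6963·(-1) + (-0.6963)·0 + 0.1741·0 + 0.0000·(-3) = -0.6963; e_2·w_3 = (-0.4329)·(-1) + (-0.2315)·0 + 0.8054·0 + (-0.3322)·(-3) = 1.4295.
u_3 = w_3 + 0.6963·e_1 − 1.4295·e_2 = (0.1037, -0.1538, -1.0301, -2.5251).

u_3 = (0.1037, -0.1538, -1.0301, -2.5251)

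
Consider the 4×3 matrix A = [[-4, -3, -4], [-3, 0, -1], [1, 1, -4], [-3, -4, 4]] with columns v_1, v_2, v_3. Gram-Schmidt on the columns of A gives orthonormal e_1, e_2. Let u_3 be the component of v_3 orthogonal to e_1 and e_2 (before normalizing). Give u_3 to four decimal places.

u_3 = (-3.8351, 1.9263, -3.7298, 1.9439)

v_1 = (-4, -3, 1, -3); ‖v_1‖ = 5.9161, so e_1 = (-0.6761, -0.5071, 0.1690, -0.5071).
e_1·v_2 = (-0.6761)·(-3) + (-0.5071)·0 + 0.1690·1 + (-0.5071)·(-4) = 4.2258.
u_2 = v_2 − 4.2258·e_1 = (-0.1429, 2.1429, 0.2857, -1.8571).
‖u_2‖ = 2.8536, so e_2 = (-0.0501, 0.7509, 0.1001, -0.6508).
e_1·v_3 = (-0.6761)·(-4) + (-0.5071)·(-1) + 0.1690·(-4) + (-0.5071)·4 = 0.5071; e_2·v_3 = (-0.0501)·(-4) + 0.7509·(-1) + 0.1001·(-4) + (-0.6508)·4 = -3.5544.
u_3 = v_3 − 0.5071·e_1 + 3.5544·e_2 = (-3.8351, 1.9263, -3.7298, 1.9439).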